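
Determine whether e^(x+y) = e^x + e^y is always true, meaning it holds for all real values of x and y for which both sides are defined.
Claim: e^(x+y) = e^x + e^y.
Test a specific point where both sides are defined: x = -2, y = 1.
LHS = e^(x+y) ≈ 0.3679
RHS = e^x + e^y ≈ 2.8536
Since 0.3679 ≠ 2.8536, the equation fails at this point, so it cannot hold for all real values of x and y for which both sides are defined.
The correct rule is e^(x+y) = e^x · e^y (a product, not a sum).

Conclusion: No, this is NOT an identity.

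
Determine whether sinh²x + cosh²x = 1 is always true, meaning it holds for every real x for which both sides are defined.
No, this is NOT an identity.

Claim: sinh²x + cosh²x = 1.
Test a specific point where both sides are defined: x = -3.
LHS = sinh²x + cosh²x ≈ 201.7156
RHS = 1 ≈ 1.0000
Since 201.7156 ≠ 1.0000, the equation fails at this point, so it cannot hold for every real x for which both sides are defined.
The correct hyperbolic identity is cosh²x - sinh²x = 1 (a difference); the sum sinh²x + cosh²x equals cosh(2x).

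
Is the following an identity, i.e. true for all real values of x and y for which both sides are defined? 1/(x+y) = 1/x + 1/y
Claim: 1/(x+y) = 1/x + 1/y.
Test a specific point where both sides are defined: x = -1, y = 3/2.
LHS = 1/(x+y) ≈ 2.0000
RHS = 1/x + 1/y ≈ -0.3333
Since 2.0000 ≠ -0.3333, the equation fails at this point, so it cannot hold for all real values of x and y for which both sides are defined.
1/x + 1/y = (x+y)/(xy), which is not 1/(x+y).

Conclusion: No, this is NOT an identity.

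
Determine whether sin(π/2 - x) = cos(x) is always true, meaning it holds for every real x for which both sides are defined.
Claim: sin(π/2 - x) = cos(x).
Reasoning: Use sin(u - v) = sin(u)cos(v) - cos(u)sin(v) with u = π/2, v = x: sin(π/2)cos(x) - cos(π/2)sin(x) = 1·cos(x) - 0·sin(x) = cos(x).
So the two sides agree for every real x for which both sides are defined.

Conclusion: Yes, this is an identity.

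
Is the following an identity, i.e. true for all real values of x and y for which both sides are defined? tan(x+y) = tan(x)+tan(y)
Claim: tan(x+y) = tan(x)+tan(y).
Test a specific point where both sides are defined: x = -π/6, y = 3π/4.
LHS = tan(x+y) ≈ -3.7321
RHS = tan(x)+tan(y) ≈ -1.5774
Since -3.7321 ≠ -1.5774, the equation fails at this point, so it cannot hold for all real values of x and y for which both sides are defined.
The correct formula is tan(x+y) = (tan(x) + tan(y))/(1 - tan(x)tan(y)).

Conclusion: No, this is NOT an identity.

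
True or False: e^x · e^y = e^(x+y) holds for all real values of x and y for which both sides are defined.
Claim: e^x · e^y = e^(x+y).
Reasoning: This is the law of exponents for a common base: multiplying powers adds exponents. E.g. from the series, (Σ x^j/j!)(Σ y^k/k!) = Σ_m (Σ_{j+k=m} x^j y^k/(j!k!)) = Σ_m (x+y)^m/m! by the binomial theorem.
So the two sides agree for all real values of x and y for which both sides are defined.

Conclusion: True.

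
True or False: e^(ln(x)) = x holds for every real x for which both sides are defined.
True.

Claim: e^(ln(x)) = x.
Reasoning: For x > 0, ln(x) is by definition the exponent p such that e^p = x. Raising e to that exponent therefore returns x: e^(ln x) = x.
So the two sides agree for every real x for which both sides are defined.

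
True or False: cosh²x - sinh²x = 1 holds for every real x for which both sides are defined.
True.

Claim: cosh²x - sinh²x = 1.
Reasoning: With cosh(x) = (e^x + e^-x)/2 and sinh(x) = (e^x - e^-x)/2: cosh²x = (e^(2x) + 2 + e^(-2x))/4 and sinh²x = (e^(2x) - 2 + e^(-2x))/4. Subtracting leaves 4/4 = 1.
So the two sides agree for every real x for which both sides are defined.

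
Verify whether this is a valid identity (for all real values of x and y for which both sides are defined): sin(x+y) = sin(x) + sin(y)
No, this is NOT an identity.

Claim: sin(x+y) = sin(x) + sin(y).
Test a specific point where both sides are defined: x = -π/3, y = -π/6.
LHS = sin(x+y) ≈ -1.0000
RHS = sin(x) + sin(y) ≈ -1.3660
Since -1.0000 ≠ -1.3660, the equation fails at this point, so it cannot hold for all real values of x and y for which both sides are defined.
The correct expansion is sin(x+y) = sin(x)cos(y) + cos(x)sin(y); sine is not additive.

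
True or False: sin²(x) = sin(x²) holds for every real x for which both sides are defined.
False.

Claim: sin²(x) = sin(x²).
Test a specific point where both sides are defined: x = -π/3.
LHS = sin²(x) ≈ 0.7500
RHS = sin(x²) ≈ 0.8897
Since 0.7500 ≠ 0.8897, the equation fails at this point, so it cannot hold for every real x for which both sides are defined.
sin²(x) means (sin x)², squaring the output; sin(x²) squares the input. These are different functions.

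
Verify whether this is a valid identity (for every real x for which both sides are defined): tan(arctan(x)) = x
Yes, this is an identity.

Claim: tan(arctan(x)) = x.
Reasoning: For every real x, arctan(x) is by definition the angle in (-π/2, π/2) whose tangent equals x. Taking the tangent of that angle returns x.
So the two sides agree for every real x for which both sides are defined.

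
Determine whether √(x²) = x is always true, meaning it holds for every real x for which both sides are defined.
No, this is NOT an identity.

Claim: √(x²) = x.
Test a specific point where both sides are defined: x = -3.
LHS = √(x²) ≈ 3.0000
RHS = x ≈ -3.0000
Since 3.0000 ≠ -3.0000, the equation fails at this point, so it cannot hold for every real x for which both sides are defined.
√(x²) = |x|, which differs from x whenever x < 0 (both sides are defined for every real x).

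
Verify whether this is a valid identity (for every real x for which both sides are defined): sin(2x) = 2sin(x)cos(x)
Claim: sin(2x) = 2sin(x)cos(x).
Reasoning: Put y = x in the addition formula sin(x+y) = sin(x)cos(y) + cos(x)sin(y): sin(2x) = sin(x)cos(x) + cos(x)sin(x) = 2sin(x)cos(x).
So the two sides agree for every real x for which both sides are defined.

Conclusion: Yes, this is an identity.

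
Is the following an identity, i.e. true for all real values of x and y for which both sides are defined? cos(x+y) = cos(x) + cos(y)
No, this is NOT an identity.

Claim: cos(x+y) = cos(x) + cos(y).
Test a specific point where both sides are defined: x = 3π/4, y = 2π/3.
LHS = cos(x+y) ≈ -0.2588
RHS = cos(x) + cos(y) ≈ -1.2071
Since -0.2588 ≠ -1.2071, the equation fails at this point, so it cannot hold for all real values of x and y for which both sides are defined.
The correct expansion is cos(x+y) = cos(x)cos(y) - sin(x)sin(y); cosine is not additive.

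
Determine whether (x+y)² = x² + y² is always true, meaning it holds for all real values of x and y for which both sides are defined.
No, this is NOT an identity.

Claim: (x+y)² = x² + y².
Test a specific point where both sides are defined: x = -1, y = 3/2.
LHS = (x+y)² ≈ 0.2500
RHS = x² + y² ≈ 3.2500
Since 0.2500 ≠ 3.2500, the equation fails at this point, so it cannot hold for all real values of x and y for which both sides are defined.
The correct expansion is (x+y)² = x² + 2xy + y²; the cross term 2xy is missing.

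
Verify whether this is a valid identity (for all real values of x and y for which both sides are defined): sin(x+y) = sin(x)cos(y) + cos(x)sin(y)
Claim: sin(x+y) = sin(x)cos(y) + cos(x)sin(y).
Reasoning: By Euler's formula e^(i(x+y)) = e^(ix)·e^(iy) = (cos x + i·sin x)(cos y + i·sin y). The imaginary part of the left side is sin(x+y); the imaginary part of the product is sin(x)cos(y) + cos(x)sin(y).
So the two sides agree for all real values of x and y for which both sides are defined.

Conclusion: Yes, this is an identity.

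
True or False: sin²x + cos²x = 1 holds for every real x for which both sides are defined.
Claim: sin²x + cos²x = 1.
Reasoning: The point (cos x, sin x) lies on the unit circle X² + Y² = 1, so cos²x + sin²x = 1 for every real x.
So the two sides agree for every real x for which both sides are defined.

Conclusion: True.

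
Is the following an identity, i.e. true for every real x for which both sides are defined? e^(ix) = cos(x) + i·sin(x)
Yes, this is an identity.

Claim: e^(ix) = cos(x) + i·sin(x).
Reasoning: Euler's formula. Expand e^(ix) = Σ (ix)^k / k!. Since i² = -1, the even-k terms are Σ (-1)^m x^(2m)/(2m)! = cos(x) and the odd-k terms are i · Σ (-1)^m x^(2m+1)/(2m+1)! = i·sin(x).
So the two sides agree for every real x for which both sides are defined.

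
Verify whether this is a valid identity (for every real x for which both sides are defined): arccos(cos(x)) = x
No, this is NOT an identity.

Claim: arccos(cos(x)) = x.
Test a specific point where both sides are defined: x = -π/3.
LHS = arccos(cos(x)) ≈ 1.0472
RHS = x ≈ -1.0472
Since 1.0472 ≠ -1.0472, the equation fails at this point, so it cannot hold for every real x for which both sides are defined.
arccos only returns values in [0, π], so arccos(cos(x)) = x holds only for x in that interval, not for all real x.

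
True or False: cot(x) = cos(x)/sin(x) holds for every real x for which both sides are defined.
True.

Claim: cot(x) = cos(x)/sin(x).
Reasoning: cot(x) is defined as 1/tan(x) = 1/(sin(x)/cos(x)) = cos(x)/sin(x), wherever sin(x) ≠ 0.
So the two sides agree for every real x for which both sides are defined.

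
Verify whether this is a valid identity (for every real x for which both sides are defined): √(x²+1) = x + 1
No, this is NOT an identity.

Claim: √(x²+1) = x + 1.
Test a specific point where both sides are defined: x = 3/2.
LHS = √(x²+1) ≈ 1.8028
RHS = x + 1 ≈ 2.5000
Since 1.8028 ≠ 2.5000, the equation fails at this point, so it cannot hold for every real x for which both sides are defined.
(x+1)² = x² + 2x + 1 ≠ x² + 1 unless x = 0.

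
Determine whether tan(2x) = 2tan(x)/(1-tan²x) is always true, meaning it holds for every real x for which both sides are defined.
Claim: tan(2x) = 2tan(x)/(1-tan²x).
Reasoning: tan(2x) = sin(2x)/cos(2x) = 2sin(x)cos(x) / (cos²x - sin²x). Divide numerator and denominator by cos²x: 2tan(x) / (1 - tan²x).
So the two sides agree for every real x for which both sides are defined.

Conclusion: Yes, this is an identity.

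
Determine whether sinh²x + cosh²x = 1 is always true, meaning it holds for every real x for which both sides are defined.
Claim: sinh²x + cosh²x = 1.
Test a specific point where both sides are defined: x = 3.
LHS = sinh²x + cosh²x ≈ 201.7156
RHS = 1 ≈ 1.0000
Since 201.7156 ≠ 1.0000, the equation fails at this point, so it cannot hold for every real x for which both sides are defined.
The correct hyperbolic identity is cosh²x - sinh²x = 1 (a difference); the sum sinh²x + cosh²x equals cosh(2x).

Conclusion: No, this is NOT an identity.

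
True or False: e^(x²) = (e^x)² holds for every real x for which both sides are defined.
False.

Claim: e^(x²) = (e^x)².
Test a specific point where both sides are defined: x = 3.
LHS = e^(x²) ≈ 8103.0839
RHS = (e^x)² ≈ 403.4288
Since 8103.0839 ≠ 403.4288, the equation fails at this point, so it cannot hold for every real x for which both sides are defined.
(e^x)² = e^(2x), and 2x ≠ x² in general.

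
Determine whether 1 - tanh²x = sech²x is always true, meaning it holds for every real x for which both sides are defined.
Yes, this is an identity.

Claim: 1 - tanh²x = sech²x.
Reasoning: Divide cosh²x - sinh²x = 1 through by cosh²x (never zero): 1 - tanh²x = 1/cosh²x = sech²x.
So the two sides agree for every real x for which both sides are defined.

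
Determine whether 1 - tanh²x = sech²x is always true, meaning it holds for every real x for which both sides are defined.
Yes, this is an identity.

Claim: 1 - tanh²x = sech²x.
Reasoning: Divide cosh²x - sinh²x = 1 through by cosh²x (never zero): 1 - tanh²x = 1/cosh²x = sech²x.
So the two sides agree for every real x for which both sides are defined.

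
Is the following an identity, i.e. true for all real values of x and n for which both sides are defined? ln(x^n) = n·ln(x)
Claim: ln(x^n) = n·ln(x).
Reasoning: The right side requires x > 0. For x > 0, x^n = (e^(ln x))^n = e^(n·ln x), so taking ln of both sides gives ln(x^n) = n·ln(x).
So the two sides agree for all real values of x and n for which both sides are defined.

Conclusion: Yes, this is an identity.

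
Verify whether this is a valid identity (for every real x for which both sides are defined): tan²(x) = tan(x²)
No, this is NOT an identity.

Claim: tan²(x) = tan(x²).
Test a specific point where both sides are defined: x = 2π/3.
LHS = tan²(x) ≈ 3.0000
RHS = tan(x²) ≈ 2.9590
Since 3.0000 ≠ 2.9590, the equation fails at this point, so it cannot hold for every real x for which both sides are defined.
tan²(x) means (tan x)², squaring the output; tan(x²) squares the input. These are different functions.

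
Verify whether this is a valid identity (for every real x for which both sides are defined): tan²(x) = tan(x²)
Claim: tan²(x) = tan(x²).
Test a specific point where both sides are defined: x = π.
LHS = tan²(x) ≈ 0.0000
RHS = tan(x²) ≈ 0.4767
Since 0.0000 ≠ 0.4767, the equation fails at this point, so it cannot hold for every real x for which both sides are defined.
tan²(x) means (tan x)², squaring the output; tan(x²) squares the input. These are different functions.

Conclusion: No, this is NOT an identity.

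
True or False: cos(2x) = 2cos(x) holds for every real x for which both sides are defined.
False.

Claim: cos(2x) = 2cos(x).
Test a specific point where both sides are defined: x = π/4.
LHS = cos(2x) ≈ 0.0000
RHS = 2cos(x) ≈ 1.4142
Since 0.0000 ≠ 1.4142, the equation fails at this point, so it cannot hold for every real x for which both sides are defined.
The correct double-angle formula is cos(2x) = cos²x - sin²x.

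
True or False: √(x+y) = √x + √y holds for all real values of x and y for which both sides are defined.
Claim: √(x+y) = √x + √y.
Test a specific point where both sides are defined: x = 1, y = 2.
LHS = √(x+y) ≈ 1.7321
RHS = √x + √y ≈ 2.4142
Since 1.7321 ≠ 2.4142, the equation fails at this point, so it cannot hold for all real values of x and y for which both sides are defined.
Squaring the right side gives x + 2√(xy) + y, not x + y.

Conclusion: False.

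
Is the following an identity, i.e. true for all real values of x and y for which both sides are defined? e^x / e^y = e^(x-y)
Claim: e^x / e^y = e^(x-y).
Reasoning: 1/e^y = e^(-y), so e^x / e^y = e^x · e^(-y) = e^(x + (-y)) = e^(x-y) by the product rule for exponents.
So the two sides agree for all real values of x and y for which both sides are defined.

Conclusion: Yes, this is an identity.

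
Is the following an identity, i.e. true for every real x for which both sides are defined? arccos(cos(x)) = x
No, this is NOT an identity.

Claim: arccos(cos(x)) = x.
Test a specific point where both sides are defined: x = -π/6.
LHS = arccos(cos(x)) ≈ 0.5236
RHS = x ≈ -0.5236
Since 0.5236 ≠ -0.5236, the equation fails at this point, so it cannot hold for every real x for which both sides are defined.
arccos only returns values in [0, π], so arccos(cos(x)) = x holds only for x in that interval, not for all real x.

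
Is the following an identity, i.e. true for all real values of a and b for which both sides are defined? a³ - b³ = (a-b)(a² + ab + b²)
Yes, this is an identity.

Claim: a³ - b³ = (a-b)(a² + ab + b²).
Reasoning: Expand the right side: (a-b)(a² + ab + b²) = a³ + a²b + ab² - a²b - ab² - b³ = a³ - b³ (the middle terms cancel in pairs).
So the two sides agree for all real values of a and b for which both sides are defined.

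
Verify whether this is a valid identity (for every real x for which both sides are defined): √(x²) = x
Claim: √(x²) = x.
Test a specific point where both sides are defined: x = -3.
LHS = √(x²) ≈ 3.0000
RHS = x ≈ -3.0000
Since 3.0000 ≠ -3.0000, the equation fails at this point, so it cannot hold for every real x for which both sides are defined.
√(x²) = |x|, which differs from x whenever x < 0 (both sides are defined for every real x).

Conclusion: No, this is NOT an identity.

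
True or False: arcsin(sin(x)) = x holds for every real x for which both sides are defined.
Claim: arcsin(sin(x)) = x.
Test a specific point where both sides are defined: x = π.
LHS = arcsin(sin(x)) ≈ 0.0000
RHS = x ≈ 3.1416
Since 0.0000 ≠ 3.1416, the equation fails at this point, so it cannot hold for every real x for which both sides are defined.
arcsin only returns values in [-π/2, π/2], so arcsin(sin(x)) = x holds only for x in that interval, not for all real x.

Conclusion: False.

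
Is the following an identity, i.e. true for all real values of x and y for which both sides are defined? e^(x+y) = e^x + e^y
No, this is NOT an identity.

Claim: e^(x+y) = e^x + e^y.
Test a specific point where both sides are defined: x = 1/2, y = 2.
LHS = e^(x+y) ≈ 12.1825
RHS = e^x + e^y ≈ 9.0378
Since 12.1825 ≠ 9.0378, the equation fails at this point, so it cannot hold for all real values of x and y for which both sides are defined.
The correct rule is e^(x+y) = e^x · e^y (a product, not a sum).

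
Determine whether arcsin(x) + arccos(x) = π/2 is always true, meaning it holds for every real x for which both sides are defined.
Yes, this is an identity.

Claim: arcsin(x) + arccos(x) = π/2.
Reasoning: Both sides are defined for -1 ≤ x ≤ 1. Let θ = arcsin(x), so sin θ = x and θ ∈ [-π/2, π/2]. Then cos(π/2 - θ) = sin θ = x and π/2 - θ ∈ [0, π], which is exactly the range of arccos, so arccos(x) = π/2 - θ. Adding: arcsin(x) + arccos(x) = θ + (π/2 - θ) = π/2.
So the two sides agree for every real x for which both sides are defined.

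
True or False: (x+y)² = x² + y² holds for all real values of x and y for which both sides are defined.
Claim: (x+y)² = x² + y².
Test a specific point where both sides are defined: x = 1, y = 1/2.
LHS = (x+y)² ≈ 2.2500
RHS = x² + y² ≈ 1.2500
Since 2.2500 ≠ 1.2500, the equation fails at this point, so it cannot hold for all real values of x and y for which both sides are defined.
The correct expansion is (x+y)² = x² + 2xy + y²; the cross term 2xy is missing.

Conclusion: False.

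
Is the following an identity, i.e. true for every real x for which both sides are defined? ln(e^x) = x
Claim: ln(e^x) = x.
Reasoning: ln is the inverse of the exponential: ln(e^x) asks for the exponent p with e^p = e^x, and since e^p is one-to-one that exponent is p = x.
So the two sides agree for every real x for which both sides are defined.

Conclusion: Yes, this is an identity.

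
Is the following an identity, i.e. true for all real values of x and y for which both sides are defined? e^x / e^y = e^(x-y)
Yes, this is an identity.

Claim: e^x / e^y = e^(x-y).
Reasoning: 1/e^y = e^(-y), so e^x / e^y = e^x · e^(-y) = e^(x + (-y)) = e^(x-y) by the product rule for exponents.
So the two sides agree for all real values of x and y for which both sides are defined.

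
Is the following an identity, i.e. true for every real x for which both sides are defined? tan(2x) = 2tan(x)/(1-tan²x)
Claim: tan(2x) = 2tan(x)/(1-tan²x).
Reasoning: tan(2x) = sin(2x)/cos(2x) = 2sin(x)cos(x) / (cos²x - sin²x). Divide numerator and denominator by cos²x: 2tan(x) / (1 - tan²x).
So the two sides agree for every real x for which both sides are defined.

Conclusion: Yes, this is an identity.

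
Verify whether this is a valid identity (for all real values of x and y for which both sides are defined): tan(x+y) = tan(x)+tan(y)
No, this is NOT an identity.

Claim: tan(x+y) = tan(x)+tan(y).
Test a specific point where both sides are defined: x = π/4, y = π/6.
LHS = tan(x+y) ≈ 3.7321
RHS = tan(x)+tan(y) ≈ 1.5774
Since 3.7321 ≠ 1.5774, the equation fails at this point, so it cannot hold for all real values of x and y for which both sides are defined.
The correct formula is tan(x+y) = (tan(x) + tan(y))/(1 - tan(x)tan(y)).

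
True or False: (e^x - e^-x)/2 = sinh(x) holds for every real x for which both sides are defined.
True.

Claim: (e^x - e^-x)/2 = sinh(x).
Reasoning: This is exactly the definition of the hyperbolic sine: sinh(x) := (e^x - e^-x)/2.
So the two sides agree for every real x for which both sides are defined.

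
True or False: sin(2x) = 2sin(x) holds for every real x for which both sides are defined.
Claim: sin(2x) = 2sin(x).
Test a specific point where both sides are defined: x = -π/2.
LHS = sin(2x) ≈ 0.0000
RHS = 2sin(x) ≈ -2.0000
Since 0.0000 ≠ -2.0000, the equation fails at this point, so it cannot hold for every real x for which both sides are defined.
The correct double-angle formula is sin(2x) = 2sin(x)cos(x).

Conclusion: False.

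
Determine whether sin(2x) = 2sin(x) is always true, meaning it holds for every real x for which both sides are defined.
Claim: sin(2x) = 2sin(x).
Test a specific point where both sides are defined: x = 3π/4.
LHS = sin(2x) ≈ -1.0000
RHS = 2sin(x) ≈ 1.4142
Since -1.0000 ≠ 1.4142, the equation fails at this point, so it cannot hold for every real x for which both sides are defined.
The correct double-angle formula is sin(2x) = 2sin(x)cos(x).

Conclusion: No, this is NOT an identity.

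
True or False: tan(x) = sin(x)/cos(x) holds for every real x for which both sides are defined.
True.

Claim: tan(x) = sin(x)/cos(x).
Reasoning: For an angle x whose terminal point on the unit circle is (cos x, sin x), tan(x) is defined as the ratio (second coordinate)/(first coordinate) = sin(x)/cos(x), wherever cos(x) ≠ 0.
So the two sides agree for every real x for which both sides are defined.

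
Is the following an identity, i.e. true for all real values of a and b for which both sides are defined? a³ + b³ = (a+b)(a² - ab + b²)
Claim: a³ + b³ = (a+b)(a² - ab + b²).
Reasoning: Expand the right side: (a+b)(a² - ab + b²) = a³ - a²b + ab² + a²b - ab² + b³ = a³ + b³ (the middle terms cancel in pairs).
So the two sides agree for all real values of a and b for which both sides are defined.

Conclusion: Yes, this is an identity.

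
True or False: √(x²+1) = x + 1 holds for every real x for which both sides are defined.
Claim: √(x²+1) = x + 1.
Test a specific point where both sides are defined: x = -3.
LHS = √(x²+1) ≈ 3.1623
RHS = x + 1 ≈ -2.0000
Since 3.1623 ≠ -2.0000, the equation fails at this point, so it cannot hold for every real x for which both sides are defined.
(x+1)² = x² + 2x + 1 ≠ x² + 1 unless x = 0.

Conclusion: False.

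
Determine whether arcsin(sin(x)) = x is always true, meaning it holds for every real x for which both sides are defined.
Claim: arcsin(sin(x)) = x.
Test a specific point where both sides are defined: x = π.
LHS = arcsin(sin(x)) ≈ 0.0000
RHS = x ≈ 3.1416
Since 0.0000 ≠ 3.1416, the equation fails at this point, so it cannot hold for every real x for which both sides are defined.
arcsin only returns values in [-π/2, π/2], so arcsin(sin(x)) = x holds only for x in that interval, not for all real x.

Conclusion: No, this is NOT an identity.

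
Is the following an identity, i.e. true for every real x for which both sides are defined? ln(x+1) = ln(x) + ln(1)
No, this is NOT an identity.

Claim: ln(x+1) = ln(x) + ln(1).
Test a specific point where both sides are defined: x = 2.
LHS = ln(x+1) ≈ 1.0986
RHS = ln(x) + ln(1) ≈ 0.6931
Since 1.0986 ≠ 0.6931, the equation fails at this point, so it cannot hold for every real x for which both sides are defined.
ln(1) = 0, so the right side is just ln(x), which differs from ln(x+1).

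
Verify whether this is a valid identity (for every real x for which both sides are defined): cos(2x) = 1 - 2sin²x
Yes, this is an identity.

Claim: cos(2x) = 1 - 2sin²x.
Reasoning: cos(2x) = cos²x - sin²x. Replace cos²x by 1 - sin²x: (1 - sin²x) - sin²x = 1 - 2sin²x.
So the two sides agree for every real x for which both sides are defined.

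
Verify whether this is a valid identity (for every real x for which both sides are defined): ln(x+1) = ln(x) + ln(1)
No, this is NOT an identity.

Claim: ln(x+1) = ln(x) + ln(1).
Test a specific point where both sides are defined: x = 4.
LHS = ln(x+1) ≈ 1.6094
RHS = ln(x) + ln(1) ≈ 1.3863
Since 1.6094 ≠ 1.3863, the equation fails at this point, so it cannot hold for every real x for which both sides are defined.
ln(1) = 0, so the right side is just ln(x), which differs from ln(x+1).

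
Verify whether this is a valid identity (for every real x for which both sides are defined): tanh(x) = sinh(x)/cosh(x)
Yes, this is an identity.

Claim: tanh(x) = sinh(x)/cosh(x).
Reasoning: tanh(x) is defined as sinh(x)/cosh(x) = (e^x - e^-x)/(e^x + e^-x); cosh(x) ≥ 1 is never zero, so this holds for every real x.
So the two sides agree for every real x for which both sides are defined.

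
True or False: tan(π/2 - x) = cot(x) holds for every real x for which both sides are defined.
Claim: tan(π/2 - x) = cot(x).
Reasoning: tan(π/2 - x) = sin(π/2 - x)/cos(π/2 - x) = cos(x)/sin(x) = cot(x), using the cofunction identities sin(π/2 - x) = cos(x) and cos(π/2 - x) = sin(x).
So the two sides agree for every real x for which both sides are defined.

Conclusion: True.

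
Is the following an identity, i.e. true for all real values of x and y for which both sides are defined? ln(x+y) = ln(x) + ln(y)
No, this is NOT an identity.

Claim: ln(x+y) = ln(x) + ln(y).
Test a specific point where both sides are defined: x = 3/2, y = 5.
LHS = ln(x+y) ≈ 1.8718
RHS = ln(x) + ln(y) ≈ 2.0149
Since 1.8718 ≠ 2.0149, the equation fails at this point, so it cannot hold for all real values of x and y for which both sides are defined.
ln(x) + ln(y) = ln(xy), not ln(x+y).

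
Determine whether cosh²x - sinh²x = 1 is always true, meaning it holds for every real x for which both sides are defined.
Yes, this is an identity.

Claim: cosh²x - sinh²x = 1.
Reasoning: With cosh(x) = (e^x + e^-x)/2 and sinh(x) = (e^x - e^-x)/2: cosh²x = (e^(2x) + 2 + e^(-2x))/4 and sinh²x = (e^(2x) - 2 + e^(-2x))/4. Subtracting leaves 4/4 = 1.
So the two sides agree for every real x for which both sides are defined.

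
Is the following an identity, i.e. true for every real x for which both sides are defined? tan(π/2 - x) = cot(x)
Yes, this is an identity.

Claim: tan(π/2 - x) = cot(x).
Reasoning: tan(π/2 - x) = sin(π/2 - x)/cos(π/2 - x) = cos(x)/sin(x) = cot(x), using the cofunction identities sin(π/2 - x) = cos(x) and cos(π/2 - x) = sin(x).
So the two sides agree for every real x for which both sides are defined.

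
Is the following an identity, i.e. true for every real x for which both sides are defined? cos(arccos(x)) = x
Yes, this is an identity.

Claim: cos(arccos(x)) = x.
Reasoning: For -1 ≤ x ≤ 1 (where arccos is defined), arccos(x) is by definition an angle whose cosine equals x. Taking the cosine of that angle returns x. (Note the other order, arccos(cos x) = x, is NOT an identity.)
So the two sides agree for every real x for which both sides are defined.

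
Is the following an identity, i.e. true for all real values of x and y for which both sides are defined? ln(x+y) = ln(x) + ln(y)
No, this is NOT an identity.

Claim: ln(x+y) = ln(x) + ln(y).
Test a specific point where both sides are defined: x = 4, y = 3/2.
LHS = ln(x+y) ≈ 1.7047
RHS = ln(x) + ln(y) ≈ 1.7918
Since 1.7047 ≠ 1.7918, the equation fails at this point, so it cannot hold for all real values of x and y for which both sides are defined.
ln(x) + ln(y) = ln(xy), not ln(x+y).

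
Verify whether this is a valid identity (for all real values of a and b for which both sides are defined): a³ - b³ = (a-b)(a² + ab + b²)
Claim: a³ - b³ = (a-b)(a² + ab + b²).
Reasoning: Expand the right side: (a-b)(a² + ab + b²) = a³ + a²b + ab² - a²b - ab² - b³ = a³ - b³ (the middle terms cancel in pairs).
So the two sides agree for all real values of a and b for which both sides are defined.

Conclusion: Yes, this is an identity.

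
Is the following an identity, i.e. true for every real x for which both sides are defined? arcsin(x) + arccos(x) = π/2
Yes, this is an identity.

Claim: arcsin(x) + arccos(x) = π/2.
Reasoning: Both sides are defined for -1 ≤ x ≤ 1. Let θ = arcsin(x), so sin θ = x and θ ∈ [-π/2, π/2]. Then cos(π/2 - θ) = sin θ = x and π/2 - θ ∈ [0, π], which is exactly the range of arccos, so arccos(x) = π/2 - θ. Adding: arcsin(x) + arccos(x) = θ + (π/2 - θ) = π/2.
So the two sides agree for every real x for which both sides are defined.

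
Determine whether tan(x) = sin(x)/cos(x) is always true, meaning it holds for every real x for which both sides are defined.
Claim: tan(x) = sin(x)/cos(x).
Reasoning: For an angle x whose terminal point on the unit circle is (cos x, sin x), tan(x) is defined as the ratio (second coordinate)/(first coordinate) = sin(x)/cos(x), wherever cos(x) ≠ 0.
So the two sides agree for every real x for which both sides are defined.

Conclusion: Yes, this is an identity.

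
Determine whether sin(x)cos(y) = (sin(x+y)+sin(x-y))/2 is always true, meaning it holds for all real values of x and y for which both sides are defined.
Claim: sin(x)cos(y) = (sin(x+y)+sin(x-y))/2.
Reasoning: sin(x+y) = sin(x)cos(y) + cos(x)sin(y) and sin(x-y) = sin(x)cos(y) - cos(x)sin(y). Adding, sin(x+y) + sin(x-y) = 2sin(x)cos(y); divide by 2.
So the two sides agree for all real values of x and y for which both sides are defined.

Conclusion: Yes, this is an identity.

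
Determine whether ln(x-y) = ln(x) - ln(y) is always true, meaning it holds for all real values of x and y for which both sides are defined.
Claim: ln(x-y) = ln(x) - ln(y).
Test a specific point where both sides are defined: x = 4, y = 3/2.
LHS = ln(x-y) ≈ 0.9163
RHS = ln(x) - ln(y) ≈ 0.9808
Since 0.9163 ≠ 0.9808, the equation fails at this point, so it cannot hold for all real values of x and y for which both sides are defined.
ln(x) - ln(y) = ln(x/y), not ln(x-y).

Conclusion: No, this is NOT an identity.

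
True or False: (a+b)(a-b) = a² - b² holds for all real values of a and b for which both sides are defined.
True.

Claim: (a+b)(a-b) = a² - b².
Reasoning: Expand: (a+b)(a-b) = a² - ab + ba - b² = a² - b² (the cross terms cancel).
So the two sides agree for all real values of a and b for which both sides are defined.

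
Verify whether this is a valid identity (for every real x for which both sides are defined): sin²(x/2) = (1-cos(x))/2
Claim: sin²(x/2) = (1-cos(x))/2.
Reasoning: Use cos(2θ) = 1 - 2sin²θ with θ = x/2: cos(x) = 1 - 2sin²(x/2). Solving for sin²(x/2) gives (1 - cos(x))/2.
So the two sides agree for every real x for which both sides are defined.

Conclusion: Yes, this is an identity.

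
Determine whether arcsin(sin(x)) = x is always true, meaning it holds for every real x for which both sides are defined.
Claim: arcsin(sin(x)) = x.
Test a specific point where both sides are defined: x = 2π/3.
LHS = arcsin(sin(x)) ≈ 1.0472
RHS = x ≈ 2.0944
Since 1.0472 ≠ 2.0944, the equation fails at this point, so it cannot hold for every real x for which both sides are defined.
arcsin only returns values in [-π/2, π/2], so arcsin(sin(x)) = x holds only for x in that interval, not for all real x.

Conclusion: No, this is NOT an identity.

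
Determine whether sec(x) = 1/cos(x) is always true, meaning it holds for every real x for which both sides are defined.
Claim: sec(x) = 1/cos(x).
Reasoning: sec(x) is by definition the reciprocal of cos(x), wherever cos(x) ≠ 0.
So the two sides agree for every real x for which both sides are defined.

Conclusion: Yes, this is an identity.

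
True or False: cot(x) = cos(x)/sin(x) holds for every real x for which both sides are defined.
True.

Claim: cot(x) = cos(x)/sin(x).
Reasoning: cot(x) is defined as 1/tan(x) = 1/(sin(x)/cos(x)) = cos(x)/sin(x), wherever sin(x) ≠ 0.
So the two sides agree for every real x for which both sides are defined.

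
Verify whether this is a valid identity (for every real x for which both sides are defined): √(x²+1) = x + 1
Claim: √(x²+1) = x + 1.
Test a specific point where both sides are defined: x = 4.
LHS = √(x²+1) ≈ 4.1231
RHS = x + 1 ≈ 5.0000
Since 4.1231 ≠ 5.0000, the equation fails at this point, so it cannot hold for every real x for which both sides are defined.
(x+1)² = x² + 2x + 1 ≠ x² + 1 unless x = 0.

Conclusion: No, this is NOT an identity.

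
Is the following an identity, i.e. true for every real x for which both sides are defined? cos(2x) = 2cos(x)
No, this is NOT an identity.

Claim: cos(2x) = 2cos(x).
Test a specific point where both sides are defined: x = π/4.
LHS = cos(2x) ≈ 0.0000
RHS = 2cos(x) ≈ 1.4142
Since 0.0000 ≠ 1.4142, the equation fails at this point, so it cannot hold for every real x for which both sides are defined.
The correct double-angle formula is cos(2x) = cos²x - sin²x.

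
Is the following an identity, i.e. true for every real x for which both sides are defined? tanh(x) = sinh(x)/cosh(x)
Yes, this is an identity.

Claim: tanh(x) = sinh(x)/cosh(x).
Reasoning: tanh(x) is defined as sinh(x)/cosh(x) = (e^x - e^-x)/(e^x + e^-x); cosh(x) ≥ 1 is never zero, so this holds for every real x.
So the two sides agree for every real x for which both sides are defined.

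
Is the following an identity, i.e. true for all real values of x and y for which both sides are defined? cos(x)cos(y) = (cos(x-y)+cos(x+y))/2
Yes, this is an identity.

Claim: cos(x)cos(y) = (cos(x-y)+cos(x+y))/2.
Reasoning: cos(x-y) = cos(x)cos(y) + sin(x)sin(y) and cos(x+y) = cos(x)cos(y) - sin(x)sin(y). Adding, cos(x-y) + cos(x+y) = 2cos(x)cos(y); divide by 2.
So the two sides agree for all real values of x and y for which both sides are defined.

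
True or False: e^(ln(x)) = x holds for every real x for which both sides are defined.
True.

Claim: e^(ln(x)) = x.
Reasoning: For x > 0, ln(x) is by definition the exponent p such that e^p = x. Raising e to that exponent therefore returns x: e^(ln x) = x.
So the two sides agree for every real x for which both sides are defined.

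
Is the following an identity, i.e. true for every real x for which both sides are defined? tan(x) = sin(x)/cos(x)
Claim: tan(x) = sin(x)/cos(x).
Reasoning: For an angle x whose terminal point on the unit circle is (cos x, sin x), tan(x) is defined as the ratio (second coordinate)/(first coordinate) = sin(x)/cos(x), wherever cos(x) ≠ 0.
So the two sides agree for every real x for which both sides are defined.

Conclusion: Yes, this is an identity.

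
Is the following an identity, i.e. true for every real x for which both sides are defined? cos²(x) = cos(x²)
No, this is NOT an identity.

Claim: cos²(x) = cos(x²).
Test a specific point where both sides are defined: x = 3π/4.
LHS = cos²(x) ≈ 0.5000
RHS = cos(x²) ≈ 0.7442
Since 0.5000 ≠ 0.7442, the equation fails at this point, so it cannot hold for every real x for which both sides are defined.
cos²(x) means (cos x)², squaring the output; cos(x²) squares the input. These are different functions.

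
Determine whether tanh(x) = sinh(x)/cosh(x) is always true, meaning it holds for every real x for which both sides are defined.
Claim: tanh(x) = sinh(x)/cosh(x).
Reasoning: tanh(x) is defined as sinh(x)/cosh(x) = (e^x - e^-x)/(e^x + e^-x); cosh(x) ≥ 1 is never zero, so this holds for every real x.
So the two sides agree for every real x for which both sides are defined.

Conclusion: Yes, this is an identity.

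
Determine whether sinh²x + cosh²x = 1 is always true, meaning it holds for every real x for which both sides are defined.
No, this is NOT an identity.

Claim: sinh²x + cosh²x = 1.
Test a specific point where both sides are defined: x = 3.
LHS = sinh²x + cosh²x ≈ 201.7156
RHS = 1 ≈ 1.0000
Since 201.7156 ≠ 1.0000, the equation fails at this point, so it cannot hold for every real x for which both sides are defined.
The correct hyperbolic identity is cosh²x - sinh²x = 1 (a difference); the sum sinh²x + cosh²x equals cosh(2x).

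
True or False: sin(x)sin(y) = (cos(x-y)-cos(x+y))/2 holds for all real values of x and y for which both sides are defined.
Claim: sin(x)sin(y) = (cos(x-y)-cos(x+y))/2.
Reasoning: cos(x-y) = cos(x)cos(y) + sin(x)sin(y) and cos(x+y) = cos(x)cos(y) - sin(x)sin(y). Subtracting, cos(x-y) - cos(x+y) = 2sin(x)sin(y); divide by 2.
So the two sides agree for all real values of x and y for which both sides are defined.

Conclusion: True.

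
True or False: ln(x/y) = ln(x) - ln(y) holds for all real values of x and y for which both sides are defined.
Claim: ln(x/y) = ln(x) - ln(y).
Reasoning: Both sides are simultaneously defined only when x, y > 0. Write x = e^p, y = e^q. Then x/y = e^(p-q), so ln(x/y) = p - q = ln(x) - ln(y).
So the two sides agree for all real values of x and y for which both sides are defined.

Conclusion: True.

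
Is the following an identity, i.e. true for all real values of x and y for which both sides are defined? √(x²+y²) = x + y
Claim: √(x²+y²) = x + y.
Test a specific point where both sides are defined: x = -1, y = 1/2.
LHS = √(x²+y²) ≈ 1.1180
RHS = x + y ≈ -0.5000
Since 1.1180 ≠ -0.5000, the equation fails at this point, so it cannot hold for all real values of x and y for which both sides are defined.
(x+y)² = x² + 2xy + y², not x² + y², so the square root does not split this way.

Conclusion: No, this is NOT an identity.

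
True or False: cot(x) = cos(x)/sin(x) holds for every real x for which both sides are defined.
Claim: cot(x) = cos(x)/sin(x).
Reasoning: cot(x) is defined as 1/tan(x) = 1/(sin(x)/cos(x)) = cos(x)/sin(x), wherever sin(x) ≠ 0.
So the two sides agree for every real x for which both sides are defined.

Conclusion: True.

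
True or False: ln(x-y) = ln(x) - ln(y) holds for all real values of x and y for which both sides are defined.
False.

Claim: ln(x-y) = ln(x) - ln(y).
Test a specific point where both sides are defined: x = 3, y = 2.
LHS = ln(x-y) ≈ 0.0000
RHS = ln(x) - ln(y) ≈ 0.4055
Since 0.0000 ≠ 0.4055, the equation fails at this point, so it cannot hold for all real values of x and y for which both sides are defined.
ln(x) - ln(y) = ln(x/y), not ln(x-y).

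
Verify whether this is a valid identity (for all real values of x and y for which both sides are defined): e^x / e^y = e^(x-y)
Yes, this is an identity.

Claim: e^x / e^y = e^(x-y).
Reasoning: 1/e^y = e^(-y), so e^x / e^y = e^x · e^(-y) = e^(x + (-y)) = e^(x-y) by the product rule for exponents.
So the two sides agree for all real values of x and y for which both sides are defined.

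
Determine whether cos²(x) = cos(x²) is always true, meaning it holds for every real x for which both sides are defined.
Claim: cos²(x) = cos(x²).
Test a specific point where both sides are defined: x = -π/4.
LHS = cos²(x) ≈ 0.5000
RHS = cos(x²) ≈ 0.8157
Since 0.5000 ≠ 0.8157, the equation fails at this point, so it cannot hold for every real x for which both sides are defined.
cos²(x) means (cos x)², squaring the output; cos(x²) squares the input. These are different functions.

Conclusion: No, this is NOT an identity.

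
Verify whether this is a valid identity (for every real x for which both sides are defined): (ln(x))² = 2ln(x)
Claim: (ln(x))² = 2ln(x).
Test a specific point where both sides are defined: x = 3/2.
LHS = (ln(x))² ≈ 0.1644
RHS = 2ln(x) ≈ 0.8109
Since 0.1644 ≠ 0.8109, the equation fails at this point, so it cannot hold for every real x for which both sides are defined.
2ln(x) equals ln(x²), which is not the same as (ln x)².

Conclusion: No, this is NOT an identity.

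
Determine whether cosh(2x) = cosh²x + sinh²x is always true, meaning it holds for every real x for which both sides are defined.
Yes, this is an identity.

Claim: cosh(2x) = cosh²x + sinh²x.
Reasoning: cosh²x = (e^(2x) + 2 + e^(-2x))/4 and sinh²x = (e^(2x) - 2 + e^(-2x))/4. Adding gives (2e^(2x) + 2e^(-2x))/4 = (e^(2x) + e^(-2x))/2 = cosh(2x).
So the two sides agree for every real x for which both sides are defined.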